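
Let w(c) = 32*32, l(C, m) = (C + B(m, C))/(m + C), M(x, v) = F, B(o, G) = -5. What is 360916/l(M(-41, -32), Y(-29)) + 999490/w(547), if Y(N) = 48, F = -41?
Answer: -27620319/512 ≈ -53946.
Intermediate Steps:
M(x, v) = -41
l(C, m) = (-5 + C)/(C + m) (l(C, m) = (C - 5)/(m + C) = (-5 + C)/(C + m))
w(c) = 1024
360916/l(M(-41, -32), Y(-29)) + 999490/w(547) = 360916/(((-5 - 41)/(-41 + 48))) + 999490/1024 = 360916/((-46/7)) + 999490*(1/1024) = 360916/(((⅐)*(-46))) + 499745/512 = 360916/(-46/7) + 499745/512 = 360916*(-7/46) + 499745/512 = -54922 + 499745/512 = -27620319/512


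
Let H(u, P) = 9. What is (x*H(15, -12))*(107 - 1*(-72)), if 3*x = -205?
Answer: -110085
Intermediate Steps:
x = -205/3 (x = (⅓)*(-205) = -205/3 ≈ -68.333)
(x*H(15, -12))*(107 - 1*(-72)) = (-205/3*9)*(107 - 1*(-72)) = -615*(107 + 72) = -615*179 = -110085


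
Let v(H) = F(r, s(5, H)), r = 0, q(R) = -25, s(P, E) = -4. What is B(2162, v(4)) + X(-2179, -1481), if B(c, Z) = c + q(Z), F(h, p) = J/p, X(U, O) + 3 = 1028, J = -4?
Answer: 3162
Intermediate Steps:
X(U, O) = 1025 (X(U, O) = -3 + 1028 = 1025)
F(h, p) = -4/p
v(H) = 1 (v(H) = -4/(-4) = -4*(-¼) = 1)
B(c, Z) = -25 + c (B(c, Z) = c - 25 = -25 + c)
B(2162, v(4)) + X(-2179, -1481) = (-25 + 2162) + 1025 = 2137 + 1025 = 3162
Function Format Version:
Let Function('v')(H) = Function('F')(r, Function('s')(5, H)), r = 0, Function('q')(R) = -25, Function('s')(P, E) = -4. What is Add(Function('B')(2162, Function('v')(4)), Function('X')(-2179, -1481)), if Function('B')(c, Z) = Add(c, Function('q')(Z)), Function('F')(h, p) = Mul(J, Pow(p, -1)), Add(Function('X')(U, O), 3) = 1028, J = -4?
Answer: 3162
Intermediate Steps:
Function('X')(U, O) = 1025 (Function('X')(U, O) = Add(-3, 1028) = 1025)
Function('F')(h, p) = Mul(-4, Pow(p, -1))
Function('v')(H) = 1 (Function('v')(H) = Mul(-4, Pow(-4, -1)) = Mul(-4, Rational(-1, 4)) = 1)
Function('B')(c, Z) = Add(-25, c) (Function('B')(c, Z) = Add(c, -25) = Add(-25, c))
Add(Function('B')(2162, Function('v')(4)), Function('X')(-2179, -1481)) = Add(Add(-25, 2162), 1025) = Add(2137, 1025) = 3162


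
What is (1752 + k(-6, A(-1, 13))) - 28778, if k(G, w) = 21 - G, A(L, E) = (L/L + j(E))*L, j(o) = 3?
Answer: -26999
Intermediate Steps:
A(L, E) = 4*L (A(L, E) = (L/L + 3)*L = (1 + 3)*L = 4*L)
(1752 + k(-6, A(-1, 13))) - 28778 = (1752 + (21 - 1*(-6))) - 28778 = (1752 + (21 + 6)) - 28778 = (1752 + 27) - 28778 = 1779 - 28778 = -26999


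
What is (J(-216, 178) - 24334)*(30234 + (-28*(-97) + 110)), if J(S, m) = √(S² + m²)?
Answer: -804482040 + 66120*√19585 ≈ -7.9523e+8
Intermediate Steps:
(J(-216, 178) - 24334)*(30234 + (-28*(-97) + 110)) = (√((-216)² + 178²) - 24334)*(30234 + (-28*(-97) + 110)) = (√(46656 + 31684) - 24334)*(30234 + (2716 + 110)) = (√78340 - 24334)*(30234 + 2826) = (2*√19585 - 24334)*33060 = (-24334 + 2*√19585)*33060 = -804482040 + 66120*√19585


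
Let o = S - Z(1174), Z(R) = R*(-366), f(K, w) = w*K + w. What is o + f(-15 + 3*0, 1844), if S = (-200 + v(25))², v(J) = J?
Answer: 434493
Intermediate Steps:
S = 30625 (S = (-200 + 25)² = (-175)² = 30625)
f(K, w) = w + K*w (f(K, w) = K*w + w = w + K*w)
Z(R) = -366*R
o = 460309 (o = 30625 - (-366)*1174 = 30625 - 1*(-429684) = 30625 + 429684 = 460309)
o + f(-15 + 3*0, 1844) = 460309 + 1844*(1 + (-15 + 3*0)) = 460309 + 1844*(1 + (-15 + 0)) = 460309 + 1844*(1 - 15) = 460309 + 1844*(-14) = 460309 - 25816 = 434493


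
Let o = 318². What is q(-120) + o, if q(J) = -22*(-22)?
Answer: 101608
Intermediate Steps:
q(J) = 484
o = 101124
q(-120) + o = 484 + 101124 = 101608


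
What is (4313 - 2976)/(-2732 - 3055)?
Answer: -1337/5787 ≈ -0.23103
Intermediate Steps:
(4313 - 2976)/(-2732 - 3055) = 1337/(-5787) = 1337*(-1/5787) = -1337/5787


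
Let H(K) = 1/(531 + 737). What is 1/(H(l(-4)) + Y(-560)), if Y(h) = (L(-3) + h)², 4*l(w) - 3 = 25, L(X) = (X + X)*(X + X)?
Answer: 1268/348162369 ≈ 3.6420e-6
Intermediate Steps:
L(X) = 4*X² (L(X) = (2*X)*(2*X) = 4*X²)
l(w) = 7 (l(w) = ¾ + (¼)*25 = ¾ + 25/4 = 7)
H(K) = 1/1268
Y(h) = (36 + h)² (Y(h) = (4*(-3)² + h)² = (4*9 + h)² = (36 + h)²)
1/(H(l(-4)) + Y(-560)) = 1/(1/1268 + (36 - 560)²) = 1/(1/1268 + (-524)²) = 1/(1/1268 + 274576) = 1/(348162369/1268) = 1268/348162369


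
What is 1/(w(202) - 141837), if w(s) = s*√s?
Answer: -141837/20109492161 - 202*√202/20109492161 ≈ -7.1960e-6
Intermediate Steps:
w(s) = s^(3/2)
1/(w(202) - 141837) = 1/(202^(3/2) - 141837) = 1/(202*√202 - 141837) = 1/(-141837 + 202*√202)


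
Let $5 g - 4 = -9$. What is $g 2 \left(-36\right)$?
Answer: $72$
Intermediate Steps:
$g = -1$ ($g = \frac{4}{5} + \frac{1}{5} \left(-9\right) = \frac{4}{5} - \frac{9}{5} = -1$)
$g 2 \left(-36\right) = \left(-1\right) 2 \left(-36\right) = \left(-2\right) \left(-36\right) = 72$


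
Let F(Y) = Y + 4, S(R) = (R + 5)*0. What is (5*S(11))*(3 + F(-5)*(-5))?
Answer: 0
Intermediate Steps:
S(R) = 0 (S(R) = (5 + R)*0 = 0)
F(Y) = 4 + Y
(5*S(11))*(3 + F(-5)*(-5)) = (5*0)*(3 + (4 - 5)*(-5)) = 0*(3 - 1*(-5)) = 0*(3 + 5) = 0*8 = 0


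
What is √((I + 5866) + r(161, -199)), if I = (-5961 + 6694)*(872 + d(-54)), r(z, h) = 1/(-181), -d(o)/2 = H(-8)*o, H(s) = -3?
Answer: √13351745369/181 ≈ 638.40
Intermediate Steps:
d(o) = 6*o (d(o) = -(-6)*o = 6*o)
r(z, h) = -1/181
I = 401684 (I = (-5961 + 6694)*(872 + 6*(-54)) = 733*(872 - 324) = 733*548 = 401684)
√((I + 5866) + r(161, -199)) = √((401684 + 5866) - 1/181) = √(407550 - 1/181) = √(73766549/181) = √13351745369/181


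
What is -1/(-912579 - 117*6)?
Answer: 1/913281 ≈ 1.0950e-6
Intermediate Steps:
-1/(-912579 - 117*6) = -1/(-912579 - 702) = -1/(-913281) = -1*(-1/913281) = 1/913281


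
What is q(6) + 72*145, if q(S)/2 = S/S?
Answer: 10442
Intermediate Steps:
q(S) = 2 (q(S) = 2*(S/S) = 2*1 = 2)
q(6) + 72*145 = 2 + 72*145 = 2 + 10440 = 10442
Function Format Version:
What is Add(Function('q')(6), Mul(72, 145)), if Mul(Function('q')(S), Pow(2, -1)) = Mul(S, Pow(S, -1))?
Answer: 10442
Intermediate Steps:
Function('q')(S) = 2 (Function('q')(S) = Mul(2, Mul(S, Pow(S, -1))) = Mul(2, 1) = 2)
Add(Function('q')(6), Mul(72, 145)) = Add(2, Mul(72, 145)) = Add(2, 10440) = 10442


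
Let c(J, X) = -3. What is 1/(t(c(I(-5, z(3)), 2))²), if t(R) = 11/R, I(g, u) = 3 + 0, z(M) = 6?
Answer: 9/121 ≈ 0.074380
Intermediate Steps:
I(g, u) = 3
1/(t(c(I(-5, z(3)), 2))²) = 1/((11/(-3))²) = 1/((11*(-⅓))²) = 1/((-11/3)²) = 1/(121/9) = 9/121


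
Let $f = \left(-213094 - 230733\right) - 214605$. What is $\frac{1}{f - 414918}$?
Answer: $- \frac{1}{1073350} \approx -9.3166 \cdot 10^{-7}$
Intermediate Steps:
$f = -658432$ ($f = \left(-213094 - 230733\right) - 214605 = -443827 - 214605 = -658432$)
$\frac{1}{f - 414918} = \frac{1}{-658432 - 414918} = \frac{1}{-1073350} = - \frac{1}{1073350}$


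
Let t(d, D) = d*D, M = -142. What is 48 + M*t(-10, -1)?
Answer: -1372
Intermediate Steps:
t(d, D) = D*d
48 + M*t(-10, -1) = 48 - (-142)*(-10) = 48 - 142*10 = 48 - 1420 = -1372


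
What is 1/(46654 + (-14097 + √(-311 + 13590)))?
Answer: 4651/151420710 - √271/151420710 ≈ 3.0607e-5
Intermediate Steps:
1/(46654 + (-14097 + √(-311 + 13590))) = 1/(46654 + (-14097 + √13279)) = 1/(46654 + (-14097 + 7*√271)) = 1/(32557 + 7*√271)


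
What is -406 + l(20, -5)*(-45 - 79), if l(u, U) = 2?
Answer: -654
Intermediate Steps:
-406 + l(20, -5)*(-45 - 79) = -406 + 2*(-45 - 79) = -406 + 2*(-124) = -406 - 248 = -654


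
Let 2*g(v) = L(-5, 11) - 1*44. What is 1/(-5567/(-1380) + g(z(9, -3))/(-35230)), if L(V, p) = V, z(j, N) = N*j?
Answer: 2430870/9807961 ≈ 0.24785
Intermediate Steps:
g(v) = -49/2 (g(v) = (-5 - 1*44)/2 = (-5 - 44)/2 = (½)*(-49) = -49/2)
1/(-5567/(-1380) + g(z(9, -3))/(-35230)) = 1/(-5567/(-1380) - 49/2/(-35230)) = 1/(-5567*(-1/1380) - 49/2*(-1/35230)) = 1/(5567/1380 + 49/70460) = 1/(9807961/2430870) = 2430870/9807961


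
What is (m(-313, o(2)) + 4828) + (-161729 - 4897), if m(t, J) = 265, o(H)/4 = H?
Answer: -161533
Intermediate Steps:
o(H) = 4*H
(m(-313, o(2)) + 4828) + (-161729 - 4897) = (265 + 4828) + (-161729 - 4897) = 5093 - 166626 = -161533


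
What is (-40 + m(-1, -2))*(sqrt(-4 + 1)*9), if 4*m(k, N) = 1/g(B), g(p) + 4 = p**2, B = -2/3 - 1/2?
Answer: -34281*I*sqrt(3)/95 ≈ -625.01*I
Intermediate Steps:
B = -7/6 (B = -2*1/3 - 1*1/2 = -2/3 - 1/2 = -7/6 ≈ -1.1667)
g(p) = -4 + p**2
m(k, N) = -9/95 (m(k, N) = 1/(4*(-4 + (-7/6)**2)) = 1/(4*(-4 + 49/36)) = 1/(4*(-95/36)) = (1/4)*(-36/95) = -9/95)
(-40 + m(-1, -2))*(sqrt(-4 + 1)*9) = (-40 - 9/95)*(sqrt(-4 + 1)*9) = -3809*sqrt(-3)*9/95 = -3809*I*sqrt(3)*9/95 = -34281*I*sqrt(3)/95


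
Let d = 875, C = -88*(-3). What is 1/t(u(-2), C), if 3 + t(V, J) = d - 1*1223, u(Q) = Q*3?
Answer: -1/351 ≈ -0.0028490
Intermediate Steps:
C = 264
u(Q) = 3*Q
t(V, J) = -351 (t(V, J) = -3 + (875 - 1*1223) = -3 + (875 - 1223) = -3 - 348 = -351)
1/t(u(-2), C) = 1/(-351) = -1/351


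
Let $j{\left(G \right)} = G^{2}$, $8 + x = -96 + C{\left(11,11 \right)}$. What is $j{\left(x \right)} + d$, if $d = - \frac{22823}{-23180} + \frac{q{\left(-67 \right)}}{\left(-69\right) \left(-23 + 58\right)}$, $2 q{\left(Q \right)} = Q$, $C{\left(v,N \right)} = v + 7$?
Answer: $\frac{16563270211}{2239188} \approx 7397.0$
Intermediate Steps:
$C{\left(v,N \right)} = 7 + v$
$q{\left(Q \right)} = \frac{Q}{2}$
$x = -86$ ($x = -8 + \left(-96 + \left(7 + 11\right)\right) = -8 + \left(-96 + 18\right) = -8 - 78 = -86$)
$d = \frac{2235763}{2239188}$ ($d = - \frac{22823}{-23180} + \frac{\frac{1}{2} \left(-67\right)}{\left(-69\right) \left(-23 + 58\right)} = \left(-22823\right) \left(- \frac{1}{23180}\right) - \frac{67}{2 \left(\left(-69\right) 35\right)} = \frac{22823}{23180} - \frac{67}{2 \left(-2415\right)} = \frac{22823}{23180} - - \frac{67}{4830} = \frac{22823}{23180} + \frac{67}{4830} = \frac{2235763}{2239188} \approx 0.99847$)
$j{\left(x \right)} + d = \left(-86\right)^{2} + \frac{2235763}{2239188} = 7396 + \frac{2235763}{2239188} = \frac{16563270211}{2239188}$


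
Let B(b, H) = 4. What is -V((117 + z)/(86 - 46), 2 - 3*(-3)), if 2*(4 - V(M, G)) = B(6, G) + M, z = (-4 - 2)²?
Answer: -7/80 ≈ -0.087500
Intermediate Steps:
z = 36 (z = (-6)² = 36)
V(M, G) = 2 - M/2 (V(M, G) = 4 - (4 + M)/2 = 4 + (-2 - M/2) = 2 - M/2)
-V((117 + z)/(86 - 46), 2 - 3*(-3)) = -(2 - (117 + 36)/(2*(86 - 46))) = -(2 - 153/(2*40)) = -(2 - ½*153/40) = -(2 - 153/80) = -1*7/80 = -7/80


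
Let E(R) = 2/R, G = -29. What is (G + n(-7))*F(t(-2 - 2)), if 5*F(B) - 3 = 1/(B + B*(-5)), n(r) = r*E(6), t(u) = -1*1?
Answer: -611/30 ≈ -20.367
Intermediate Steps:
t(u) = -1
n(r) = r/3 (n(r) = r*(2/6) = r*(2*(⅙)) = r*(⅓) = r/3)
F(B) = ⅗ - 1/(20*B) (F(B) = ⅗ + 1/(5*(B + B*(-5))) = ⅗ + 1/(5*(B - 5*B)) = ⅗ + 1/(5*((-4*B))) = ⅗ + (-1/(4*B))/5 = ⅗ - 1/(20*B))
(G + n(-7))*F(t(-2 - 2)) = (-29 + (⅓)*(-7))*((1/20)*(-1 + 12*(-1))/(-1)) = (-29 - 7/3)*((1/20)*(-1)*(-1 - 12)) = -47*(-1)*(-13)/30 = -94/3*13/20 = -611/30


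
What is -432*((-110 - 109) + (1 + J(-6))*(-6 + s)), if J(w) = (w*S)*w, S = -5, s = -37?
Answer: -3230496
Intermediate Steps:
J(w) = -5*w² (J(w) = (w*(-5))*w = (-5*w)*w = -5*w²)
-432*((-110 - 109) + (1 + J(-6))*(-6 + s)) = -432*((-110 - 109) + (1 - 5*(-6)²)*(-6 - 37)) = -432*(-219 + (1 - 5*36)*(-43)) = -432*(-219 + (1 - 180)*(-43)) = -432*(-219 - 179*(-43)) = -432*(-219 + 7697) = -432*7478 = -3230496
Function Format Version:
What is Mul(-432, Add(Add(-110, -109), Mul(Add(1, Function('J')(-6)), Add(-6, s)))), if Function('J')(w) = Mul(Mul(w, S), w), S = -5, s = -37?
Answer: -3230496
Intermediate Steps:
Function('J')(w) = Mul(-5, Pow(w, 2)) (Function('J')(w) = Mul(Mul(w, -5), w) = Mul(Mul(-5, w), w) = Mul(-5, Pow(w, 2)))
Mul(-432, Add(Add(-110, -109), Mul(Add(1, Function('J')(-6)), Add(-6, s)))) = Mul(-432, Add(Add(-110, -109), Mul(Add(1, Mul(-5, Pow(-6, 2))), Add(-6, -37)))) = Mul(-432, Add(-219, Mul(Add(1, Mul(-5, 36)), -43))) = Mul(-432, Add(-219, Mul(Add(1, -180), -43))) = Mul(-432, Add(-219, Mul(-179, -43))) = Mul(-432, Add(-219, 7697)) = Mul(-432, 7478) = -3230496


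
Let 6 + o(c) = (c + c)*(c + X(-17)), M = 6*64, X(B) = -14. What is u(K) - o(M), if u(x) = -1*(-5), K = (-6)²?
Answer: -284149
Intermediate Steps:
M = 384
K = 36
u(x) = 5
o(c) = -6 + 2*c*(-14 + c) (o(c) = -6 + (c + c)*(c - 14) = -6 + (2*c)*(-14 + c) = -6 + 2*c*(-14 + c))
u(K) - o(M) = 5 - (-6 - 28*384 + 2*384²) = 5 - (-6 - 10752 + 2*147456) = 5 - (-6 - 10752 + 294912) = 5 - 1*284154 = 5 - 284154 = -284149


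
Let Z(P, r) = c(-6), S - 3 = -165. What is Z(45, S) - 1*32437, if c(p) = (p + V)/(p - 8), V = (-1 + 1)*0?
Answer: -227056/7 ≈ -32437.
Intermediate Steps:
S = -162 (S = 3 - 165 = -162)
V = 0 (V = 0*0 = 0)
c(p) = p/(-8 + p) (c(p) = (p + 0)/(p - 8) = p/(-8 + p))
Z(P, r) = 3/7 (Z(P, r) = -6/(-8 - 6) = -6/(-14) = -6*(-1/14) = 3/7)
Z(45, S) - 1*32437 = 3/7 - 1*32437 = 3/7 - 32437 = -227056/7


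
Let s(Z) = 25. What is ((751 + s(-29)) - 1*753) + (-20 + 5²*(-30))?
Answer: -747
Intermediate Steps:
((751 + s(-29)) - 1*753) + (-20 + 5²*(-30)) = ((751 + 25) - 1*753) + (-20 + 5²*(-30)) = (776 - 753) + (-20 + 25*(-30)) = 23 + (-20 - 750) = 23 - 770 = -747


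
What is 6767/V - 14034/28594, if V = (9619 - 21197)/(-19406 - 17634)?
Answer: 1791728616067/82765333 ≈ 21648.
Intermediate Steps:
V = 5789/18520 (V = -11578/(-37040) = -11578*(-1/37040) = 5789/18520 ≈ 0.31258)
6767/V - 14034/28594 = 6767/(5789/18520) - 14034/28594 = 6767*(18520/5789) - 14034*1/28594 = 125324840/5789 - 7017/14297 = 1791728616067/82765333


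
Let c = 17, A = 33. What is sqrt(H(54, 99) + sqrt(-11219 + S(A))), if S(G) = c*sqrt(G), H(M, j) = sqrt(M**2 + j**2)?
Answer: sqrt(9*sqrt(157) + I*sqrt(11219 - 17*sqrt(33))) ≈ 11.558 + 4.5622*I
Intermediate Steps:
S(G) = 17*sqrt(G)
sqrt(H(54, 99) + sqrt(-11219 + S(A))) = sqrt(sqrt(54**2 + 99**2) + sqrt(-11219 + 17*sqrt(33))) = sqrt(sqrt(2916 + 9801) + sqrt(-11219 + 17*sqrt(33))) = sqrt(sqrt(12717) + sqrt(-11219 + 17*sqrt(33))) = sqrt(9*sqrt(157) + sqrt(-11219 + 17*sqrt(33))) = sqrt(sqrt(-11219 + 17*sqrt(33)) + 9*sqrt(157))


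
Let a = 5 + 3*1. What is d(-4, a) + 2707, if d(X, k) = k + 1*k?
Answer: 2723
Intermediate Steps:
a = 8 (a = 5 + 3 = 8)
d(X, k) = 2*k (d(X, k) = k + k = 2*k)
d(-4, a) + 2707 = 2*8 + 2707 = 16 + 2707 = 2723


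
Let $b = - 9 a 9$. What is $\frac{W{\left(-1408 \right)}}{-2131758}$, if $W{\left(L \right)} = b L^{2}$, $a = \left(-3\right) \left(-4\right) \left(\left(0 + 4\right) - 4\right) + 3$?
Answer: $\frac{2973696}{13159} \approx 225.98$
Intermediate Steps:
$a = 3$ ($a = 12 \left(4 - 4\right) + 3 = 12 \cdot 0 + 3 = 0 + 3 = 3$)
$b = -243$ ($b = \left(-9\right) 3 \cdot 9 = \left(-27\right) 9 = -243$)
$W{\left(L \right)} = - 243 L^{2}$
$\frac{W{\left(-1408 \right)}}{-2131758} = \frac{\left(-243\right) \left(-1408\right)^{2}}{-2131758} = \left(-243\right) 1982464 \left(- \frac{1}{2131758}\right) = \left(-481738752\right) \left(- \frac{1}{2131758}\right) = \frac{2973696}{13159}$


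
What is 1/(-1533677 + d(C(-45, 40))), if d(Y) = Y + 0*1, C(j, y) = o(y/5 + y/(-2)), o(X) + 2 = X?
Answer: -1/1533691 ≈ -6.5202e-7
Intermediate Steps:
o(X) = -2 + X
C(j, y) = -2 - 3*y/10 (C(j, y) = -2 + (y/5 + y/(-2)) = -2 + (y*(⅕) + y*(-½)) = -2 + (y/5 - y/2) = -2 - 3*y/10)
d(Y) = Y (d(Y) = Y + 0 = Y)
1/(-1533677 + d(C(-45, 40))) = 1/(-1533677 + (-2 - 3/10*40)) = 1/(-1533677 + (-2 - 12)) = 1/(-1533677 - 14) = 1/(-1533691) = -1/1533691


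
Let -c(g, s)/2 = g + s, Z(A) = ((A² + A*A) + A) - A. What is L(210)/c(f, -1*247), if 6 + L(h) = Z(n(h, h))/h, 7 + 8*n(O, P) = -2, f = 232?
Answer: -4471/22400 ≈ -0.19960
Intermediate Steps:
n(O, P) = -9/8 (n(O, P) = -7/8 + (⅛)*(-2) = -7/8 - ¼ = -9/8)
Z(A) = 2*A² (Z(A) = ((A² + A²) + A) - A = (2*A² + A) - A = (A + 2*A²) - A = 2*A²)
c(g, s) = -2*g - 2*s (c(g, s) = -2*(g + s) = -2*g - 2*s)
L(h) = -6 + 81/(32*h) (L(h) = -6 + (2*(-9/8)²)/h = -6 + (2*(81/64))/h = -6 + 81/(32*h))
L(210)/c(f, -1*247) = (-6 + (81/32)/210)/(-2*232 - (-2)*247) = (-6 + (81/32)*(1/210))/(-464 - 2*(-247)) = (-6 + 27/2240)/(-464 + 494) = -13413/2240/30 = -13413/2240*1/30 = -4471/22400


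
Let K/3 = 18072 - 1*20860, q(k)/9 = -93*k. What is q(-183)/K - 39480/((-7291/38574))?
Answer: 4245477181173/20327308 ≈ 2.0886e+5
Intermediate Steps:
q(k) = -837*k (q(k) = 9*(-93*k) = -837*k)
K = -8364 (K = 3*(18072 - 1*20860) = 3*(18072 - 20860) = 3*(-2788) = -8364)
q(-183)/K - 39480/((-7291/38574)) = -837*(-183)/(-8364) - 39480/((-7291/38574)) = 153171*(-1/8364) - 39480/((-7291*1/38574)) = -51057/2788 - 39480/(-7291/38574) = -51057/2788 - 39480*(-38574/7291) = -51057/2788 + 1522901520/7291 = 4245477181173/20327308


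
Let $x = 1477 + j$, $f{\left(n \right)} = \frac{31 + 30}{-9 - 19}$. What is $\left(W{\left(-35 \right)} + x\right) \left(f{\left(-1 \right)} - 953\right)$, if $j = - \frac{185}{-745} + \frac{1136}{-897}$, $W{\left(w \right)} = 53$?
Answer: $- \frac{1821807128725}{1247428} \approx -1.4605 \cdot 10^{6}$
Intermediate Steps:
$f{\left(n \right)} = - \frac{61}{28}$ ($f{\left(n \right)} = \frac{61}{-28} = 61 \left(- \frac{1}{28}\right) = - \frac{61}{28}$)
$j = - \frac{136075}{133653}$ ($j = \left(-185\right) \left(- \frac{1}{745}\right) + 1136 \left(- \frac{1}{897}\right) = \frac{37}{149} - \frac{1136}{897} = - \frac{136075}{133653} \approx -1.0181$)
$x = \frac{197269406}{133653}$ ($x = 1477 - \frac{136075}{133653} = \frac{197269406}{133653} \approx 1476.0$)
$\left(W{\left(-35 \right)} + x\right) \left(f{\left(-1 \right)} - 953\right) = \left(53 + \frac{197269406}{133653}\right) \left(- \frac{61}{28} - 953\right) = \frac{204353015}{133653} \left(- \frac{26745}{28}\right) = - \frac{1821807128725}{1247428}$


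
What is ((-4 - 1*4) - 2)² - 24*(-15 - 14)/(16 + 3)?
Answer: 2596/19 ≈ 136.63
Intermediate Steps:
((-4 - 1*4) - 2)² - 24*(-15 - 14)/(16 + 3) = ((-4 - 4) - 2)² - (-696)/19 = (-8 - 2)² - (-696)/19 = (-10)² - 24*(-29/19) = 100 + 696/19 = 2596/19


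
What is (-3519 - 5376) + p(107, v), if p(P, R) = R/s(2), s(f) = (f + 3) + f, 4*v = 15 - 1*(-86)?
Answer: -248959/28 ≈ -8891.4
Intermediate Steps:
v = 101/4 (v = (15 - 1*(-86))/4 = (15 + 86)/4 = (¼)*101 = 101/4 ≈ 25.250)
s(f) = 3 + 2*f (s(f) = (3 + f) + f = 3 + 2*f)
p(P, R) = R/7 (p(P, R) = R/(3 + 2*2) = R/(3 + 4) = R/7)
(-3519 - 5376) + p(107, v) = (-3519 - 5376) + (⅐)*(101/4) = -8895 + 101/28 = -248959/28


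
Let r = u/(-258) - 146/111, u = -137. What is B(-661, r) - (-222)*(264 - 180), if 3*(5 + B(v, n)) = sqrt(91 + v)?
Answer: 18643 + I*sqrt(570)/3 ≈ 18643.0 + 7.9582*I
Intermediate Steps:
r = -7487/9546 (r = -137/(-258) - 146/111 = -137*(-1/258) - 146*1/111 = 137/258 - 146/111 = -7487/9546 ≈ -0.78431)
B(v, n) = -5 + sqrt(91 + v)/3
B(-661, r) - (-222)*(264 - 180) = (-5 + sqrt(91 - 661)/3) - (-222)*(264 - 180) = (-5 + sqrt(-570)/3) - (-222)*84 = (-5 + (I*sqrt(570))/3) - 1*(-18648) = (-5 + I*sqrt(570)/3) + 18648 = 18643 + I*sqrt(570)/3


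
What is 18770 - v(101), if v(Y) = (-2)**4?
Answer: 18754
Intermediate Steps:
v(Y) = 16
18770 - v(101) = 18770 - 1*16 = 18770 - 16 = 18754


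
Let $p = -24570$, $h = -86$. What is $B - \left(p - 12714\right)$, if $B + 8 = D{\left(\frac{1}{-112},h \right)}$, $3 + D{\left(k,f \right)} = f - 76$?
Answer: $37111$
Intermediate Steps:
$D{\left(k,f \right)} = -79 + f$ ($D{\left(k,f \right)} = -3 + \left(f - 76\right) = -3 + \left(-76 + f\right) = -79 + f$)
$B = -173$ ($B = -8 - 165 = -173$)
$B - \left(p - 12714\right) = -173 - \left(-24570 - 12714\right) = -173 - -37284 = -173 + 37284 = 37111$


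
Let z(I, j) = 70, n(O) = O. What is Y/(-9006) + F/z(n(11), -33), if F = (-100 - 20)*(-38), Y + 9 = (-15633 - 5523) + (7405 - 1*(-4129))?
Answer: 4174153/63042 ≈ 66.212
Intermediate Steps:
Y = -9631 (Y = -9 + ((-15633 - 5523) + (7405 - 1*(-4129))) = -9 + (-21156 + (7405 + 4129)) = -9 + (-21156 + 11534) = -9 - 9622 = -9631)
F = 4560 (F = -120*(-38) = 4560)
Y/(-9006) + F/z(n(11), -33) = -9631/(-9006) + 4560/70 = -9631*(-1/9006) + 4560*(1/70) = 9631/9006 + 456/7 = 4174153/63042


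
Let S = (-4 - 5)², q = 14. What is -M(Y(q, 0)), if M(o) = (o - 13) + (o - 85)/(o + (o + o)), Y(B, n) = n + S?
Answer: -16520/243 ≈ -67.984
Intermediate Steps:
S = 81 (S = (-9)² = 81)
Y(B, n) = 81 + n (Y(B, n) = n + 81 = 81 + n)
M(o) = -13 + o + (-85 + o)/(3*o) (M(o) = (-13 + o) + (-85 + o)/(o + 2*o) = (-13 + o) + (-85 + o)/((3*o)) = (-13 + o) + (-85 + o)*(1/(3*o)) = (-13 + o) + (-85 + o)/(3*o) = -13 + o + (-85 + o)/(3*o))
-M(Y(q, 0)) = -(-38/3 + (81 + 0) - 85/(3*(81 + 0))) = -(-38/3 + 81 - 85/3/81) = -(-38/3 + 81 - 85/3*1/81) = -(-38/3 + 81 - 85/243) = -1*16520/243 = -16520/243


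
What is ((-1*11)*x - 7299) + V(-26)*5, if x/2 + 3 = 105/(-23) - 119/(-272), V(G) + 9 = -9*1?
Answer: -1330723/184 ≈ -7232.2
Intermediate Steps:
V(G) = -18 (V(G) = -9 - 9*1 = -9 - 9 = -18)
x = -2623/184 (x = -6 + 2*(105/(-23) - 119/(-272)) = -6 + 2*(105*(-1/23) - 119*(-1/272)) = -6 + 2*(-105/23 + 7/16) = -6 + 2*(-1519/368) = -6 - 1519/184 = -2623/184 ≈ -14.255)
((-1*11)*x - 7299) + V(-26)*5 = (-1*11*(-2623/184) - 7299) - 18*5 = (-11*(-2623/184) - 7299) - 90 = (28853/184 - 7299) - 90 = -1314163/184 - 90 = -1330723/184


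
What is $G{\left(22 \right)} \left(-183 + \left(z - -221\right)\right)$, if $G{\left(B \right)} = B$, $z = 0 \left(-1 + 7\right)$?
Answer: $836$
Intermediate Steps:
$z = 0$ ($z = 0 \cdot 6 = 0$)
$G{\left(22 \right)} \left(-183 + \left(z - -221\right)\right) = 22 \left(-183 + \left(0 - -221\right)\right) = 22 \left(-183 + \left(0 + 221\right)\right) = 22 \left(-183 + 221\right) = 22 \cdot 38 = 836$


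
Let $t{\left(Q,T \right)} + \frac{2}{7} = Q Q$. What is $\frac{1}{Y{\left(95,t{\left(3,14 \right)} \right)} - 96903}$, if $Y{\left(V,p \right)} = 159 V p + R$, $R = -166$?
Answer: $\frac{7}{241922} \approx 2.8935 \cdot 10^{-5}$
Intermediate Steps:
$t{\left(Q,T \right)} = - \frac{2}{7} + Q^{2}$ ($t{\left(Q,T \right)} = - \frac{2}{7} + Q Q = - \frac{2}{7} + Q^{2}$)
$Y{\left(V,p \right)} = -166 + 159 V p$ ($Y{\left(V,p \right)} = 159 V p - 166 = -166 + 159 V p$)
$\frac{1}{Y{\left(95,t{\left(3,14 \right)} \right)} - 96903} = \frac{1}{\left(-166 + 159 \cdot 95 \left(- \frac{2}{7} + 3^{2}\right)\right) - 96903} = \frac{1}{\left(-166 + 159 \cdot 95 \left(- \frac{2}{7} + 9\right)\right) - 96903} = \frac{1}{\left(-166 + 159 \cdot 95 \cdot \frac{61}{7}\right) - 96903} = \frac{1}{\left(-166 + \frac{921405}{7}\right) - 96903} = \frac{1}{\frac{920243}{7} - 96903} = \frac{1}{\frac{241922}{7}} = \frac{7}{241922}$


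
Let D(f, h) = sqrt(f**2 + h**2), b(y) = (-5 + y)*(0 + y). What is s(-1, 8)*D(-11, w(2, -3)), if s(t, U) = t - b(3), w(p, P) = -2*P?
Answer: 5*sqrt(157) ≈ 62.650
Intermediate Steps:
b(y) = y*(-5 + y) (b(y) = (-5 + y)*y = y*(-5 + y))
s(t, U) = 6 + t (s(t, U) = t - 3*(-5 + 3) = t - 3*(-2) = t - 1*(-6) = t + 6 = 6 + t)
s(-1, 8)*D(-11, w(2, -3)) = (6 - 1)*sqrt((-11)**2 + (-2*(-3))**2) = 5*sqrt(121 + 6**2) = 5*sqrt(121 + 36) = 5*sqrt(157)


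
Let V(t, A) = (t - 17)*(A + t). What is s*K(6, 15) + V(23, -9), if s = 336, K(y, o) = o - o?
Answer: 84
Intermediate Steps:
K(y, o) = 0
V(t, A) = (-17 + t)*(A + t)
s*K(6, 15) + V(23, -9) = 336*0 + (23² - 17*(-9) - 17*23 - 9*23) = 0 + (529 + 153 - 391 - 207) = 0 + 84 = 84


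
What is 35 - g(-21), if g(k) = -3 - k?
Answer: 17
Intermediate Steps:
35 - g(-21) = 35 - (-3 - 1*(-21)) = 35 - (-3 + 21) = 35 - 1*18 = 35 - 18 = 17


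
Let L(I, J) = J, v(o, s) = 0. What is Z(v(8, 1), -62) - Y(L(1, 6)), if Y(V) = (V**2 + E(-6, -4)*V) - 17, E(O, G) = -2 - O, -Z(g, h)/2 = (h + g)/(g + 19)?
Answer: -693/19 ≈ -36.474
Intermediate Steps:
Z(g, h) = -2*(g + h)/(19 + g) (Z(g, h) = -2*(h + g)/(g + 19) = -2*(g + h)/(19 + g))
Y(V) = -17 + V**2 + 4*V (Y(V) = (V**2 + (-2 - 1*(-6))*V) - 17 = (V**2 + (-2 + 6)*V) - 17 = (V**2 + 4*V) - 17 = -17 + V**2 + 4*V)
Z(v(8, 1), -62) - Y(L(1, 6)) = 2*(-1*0 - 1*(-62))/(19 + 0) - (-17 + 6**2 + 4*6) = 2*(0 + 62)/19 - (-17 + 36 + 24) = 2*(1/19)*62 - 1*43 = 124/19 - 43 = -693/19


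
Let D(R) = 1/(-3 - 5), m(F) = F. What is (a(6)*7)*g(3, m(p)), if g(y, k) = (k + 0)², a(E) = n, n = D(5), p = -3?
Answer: -63/8 ≈ -7.8750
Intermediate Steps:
D(R) = -⅛ (D(R) = 1/(-8) = -⅛)
n = -⅛ ≈ -0.12500
a(E) = -⅛
g(y, k) = k²
(a(6)*7)*g(3, m(p)) = -⅛*7*(-3)² = -7/8*9 = -63/8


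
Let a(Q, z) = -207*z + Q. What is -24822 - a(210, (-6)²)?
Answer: -17580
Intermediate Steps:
a(Q, z) = Q - 207*z
-24822 - a(210, (-6)²) = -24822 - (210 - 207*(-6)²) = -24822 - (210 - 207*36) = -24822 - (210 - 7452) = -24822 - 1*(-7242) = -24822 + 7242 = -17580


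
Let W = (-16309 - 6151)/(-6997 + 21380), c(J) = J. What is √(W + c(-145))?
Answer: I*√30319292085/14383 ≈ 12.106*I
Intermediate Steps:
W = -22460/14383 ≈ -1.5616
√(W + c(-145)) = √(-22460/14383 - 145) = √(-2107995/14383) = I*√30319292085/14383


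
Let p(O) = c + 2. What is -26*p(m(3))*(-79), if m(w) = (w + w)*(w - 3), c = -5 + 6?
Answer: 6162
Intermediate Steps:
c = 1
m(w) = 2*w*(-3 + w) (m(w) = (2*w)*(-3 + w) = 2*w*(-3 + w))
p(O) = 3 (p(O) = 1 + 2 = 3)
-26*p(m(3))*(-79) = -26*3*(-79) = -78*(-79) = 6162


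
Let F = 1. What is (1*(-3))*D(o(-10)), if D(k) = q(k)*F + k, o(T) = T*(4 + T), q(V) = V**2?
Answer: -10980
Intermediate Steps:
D(k) = k + k**2 (D(k) = k**2*1 + k = k**2 + k = k + k**2)
(1*(-3))*D(o(-10)) = (1*(-3))*((-10*(4 - 10))*(1 - 10*(4 - 10))) = -3*(-10*(-6))*(1 - 10*(-6)) = -180*(1 + 60) = -180*61 = -3*3660 = -10980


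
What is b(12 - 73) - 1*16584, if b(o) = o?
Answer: -16645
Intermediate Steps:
b(12 - 73) - 1*16584 = (12 - 73) - 1*16584 = -61 - 16584 = -16645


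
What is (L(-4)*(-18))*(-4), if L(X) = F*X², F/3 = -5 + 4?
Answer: -3456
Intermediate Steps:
F = -3 (F = 3*(-5 + 4) = 3*(-1) = -3)
L(X) = -3*X²
(L(-4)*(-18))*(-4) = (-3*(-4)²*(-18))*(-4) = (-3*16*(-18))*(-4) = -48*(-18)*(-4) = 864*(-4) = -3456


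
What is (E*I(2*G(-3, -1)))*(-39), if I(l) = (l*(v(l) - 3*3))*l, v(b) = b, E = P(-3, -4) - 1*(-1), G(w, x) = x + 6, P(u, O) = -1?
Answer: 0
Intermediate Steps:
G(w, x) = 6 + x
E = 0 (E = -1 - 1*(-1) = -1 + 1 = 0)
I(l) = l**2*(-9 + l) (I(l) = (l*(l - 3*3))*l = (l*(l - 9))*l = (l*(-9 + l))*l = l**2*(-9 + l))
(E*I(2*G(-3, -1)))*(-39) = (0*((2*(6 - 1))**2*(-9 + 2*(6 - 1))))*(-39) = (0*((2*5)**2*(-9 + 2*5)))*(-39) = (0*(10**2*(-9 + 10)))*(-39) = (0*(100*1))*(-39) = (0*100)*(-39) = 0*(-39) = 0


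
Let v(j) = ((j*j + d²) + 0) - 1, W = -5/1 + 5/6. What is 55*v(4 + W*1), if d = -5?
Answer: 47575/36 ≈ 1321.5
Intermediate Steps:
W = -25/6 (W = -5*1 + 5*(⅙) = -5 + ⅚ = -25/6 ≈ -4.1667)
v(j) = 24 + j² (v(j) = ((j*j + (-5)²) + 0) - 1 = ((j² + 25) + 0) - 1 = ((25 + j²) + 0) - 1 = (25 + j²) - 1 = 24 + j²)
55*v(4 + W*1) = 55*(24 + (4 - 25/6*1)²) = 55*(24 + (4 - 25/6)²) = 55*(24 + (-⅙)²) = 55*(24 + 1/36) = 55*(865/36) = 47575/36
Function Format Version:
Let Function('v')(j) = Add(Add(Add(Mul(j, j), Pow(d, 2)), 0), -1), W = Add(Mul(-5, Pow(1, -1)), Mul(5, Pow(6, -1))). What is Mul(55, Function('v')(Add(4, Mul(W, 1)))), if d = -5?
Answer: Rational(47575, 36) ≈ 1321.5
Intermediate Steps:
W = Rational(-25, 6) (W = Add(Mul(-5, 1), Mul(5, Rational(1, 6))) = Add(-5, Rational(5, 6)) = Rational(-25, 6) ≈ -4.1667)
Function('v')(j) = Add(24, Pow(j, 2)) (Function('v')(j) = Add(Add(Add(Mul(j, j), Pow(-5, 2)), 0), -1) = Add(Add(Add(Pow(j, 2), 25), 0), -1) = Add(Add(Add(25, Pow(j, 2)), 0), -1) = Add(Add(25, Pow(j, 2)), -1) = Add(24, Pow(j, 2)))
Mul(55, Function('v')(Add(4, Mul(W, 1)))) = Mul(55, Add(24, Pow(Add(4, Mul(Rational(-25, 6), 1)), 2))) = Mul(55, Add(24, Pow(Add(4, Rational(-25, 6)), 2))) = Mul(55, Add(24, Pow(Rational(-1, 6), 2))) = Mul(55, Add(24, Rational(1, 36))) = Mul(55, Rational(865, 36)) = Rational(47575, 36)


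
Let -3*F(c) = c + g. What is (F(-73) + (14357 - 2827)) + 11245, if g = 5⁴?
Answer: 22591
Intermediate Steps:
g = 625
F(c) = -625/3 - c/3 (F(c) = -(c + 625)/3 = -(625 + c)/3 = -625/3 - c/3)
(F(-73) + (14357 - 2827)) + 11245 = ((-625/3 - ⅓*(-73)) + (14357 - 2827)) + 11245 = ((-625/3 + 73/3) + 11530) + 11245 = (-184 + 11530) + 11245 = 11346 + 11245 = 22591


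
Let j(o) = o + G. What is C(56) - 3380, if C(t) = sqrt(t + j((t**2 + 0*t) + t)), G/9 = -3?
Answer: -3380 + sqrt(3221) ≈ -3323.2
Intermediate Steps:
G = -27 (G = 9*(-3) = -27)
j(o) = -27 + o (j(o) = o - 27 = -27 + o)
C(t) = sqrt(-27 + t**2 + 2*t) (C(t) = sqrt(t + (-27 + ((t**2 + 0*t) + t))) = sqrt(t + (-27 + ((t**2 + 0) + t))) = sqrt(t + (-27 + (t**2 + t))) = sqrt(t + (-27 + (t + t**2))) = sqrt(t + (-27 + t + t**2)) = sqrt(-27 + t**2 + 2*t))
C(56) - 3380 = sqrt(-27 + 56 + 56*(1 + 56)) - 3380 = sqrt(-27 + 56 + 56*57) - 3380 = sqrt(-27 + 56 + 3192) - 3380 = sqrt(3221) - 3380 = -3380 + sqrt(3221)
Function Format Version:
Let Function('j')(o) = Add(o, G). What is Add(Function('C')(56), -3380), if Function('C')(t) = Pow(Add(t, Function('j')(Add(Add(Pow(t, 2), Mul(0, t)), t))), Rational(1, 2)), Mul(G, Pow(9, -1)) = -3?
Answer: Add(-3380, Pow(3221, Rational(1, 2))) ≈ -3323.2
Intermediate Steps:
G = -27 (G = Mul(9, -3) = -27)
Function('j')(o) = Add(-27, o) (Function('j')(o) = Add(o, -27) = Add(-27, o))
Function('C')(t) = Pow(Add(-27, Pow(t, 2), Mul(2, t)), Rational(1, 2)) (Function('C')(t) = Pow(Add(t, Add(-27, Add(Add(Pow(t, 2), Mul(0, t)), t))), Rational(1, 2)) = Pow(Add(t, Add(-27, Add(Add(Pow(t, 2), 0), t))), Rational(1, 2)) = Pow(Add(t, Add(-27, Add(Pow(t, 2), t))), Rational(1, 2)) = Pow(Add(t, Add(-27, Add(t, Pow(t, 2)))), Rational(1, 2)) = Pow(Add(t, Add(-27, t, Pow(t, 2))), Rational(1, 2)) = Pow(Add(-27, Pow(t, 2), Mul(2, t)), Rational(1, 2)))
Add(Function('C')(56), -3380) = Add(Pow(Add(-27, 56, Mul(56, Add(1, 56))), Rational(1, 2)), -3380) = Add(Pow(Add(-27, 56, Mul(56, 57)), Rational(1, 2)), -3380) = Add(Pow(Add(-27, 56, 3192), Rational(1, 2)), -3380) = Add(Pow(3221, Rational(1, 2)), -3380) = Add(-3380, Pow(3221, Rational(1, 2)))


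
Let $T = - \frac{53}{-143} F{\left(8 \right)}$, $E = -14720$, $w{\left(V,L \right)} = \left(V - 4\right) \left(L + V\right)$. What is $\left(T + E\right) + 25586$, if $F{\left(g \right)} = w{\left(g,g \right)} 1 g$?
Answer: $\frac{1580974}{143} \approx 11056.0$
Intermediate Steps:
$w{\left(V,L \right)} = \left(-4 + V\right) \left(L + V\right)$
$F{\left(g \right)} = g \left(- 8 g + 2 g^{2}\right)$ ($F{\left(g \right)} = \left(g^{2} - 4 g - 4 g + g g\right) 1 g = \left(g^{2} - 4 g - 4 g + g^{2}\right) 1 g = \left(- 8 g + 2 g^{2}\right) 1 g = \left(- 8 g + 2 g^{2}\right) g = g \left(- 8 g + 2 g^{2}\right)$)
$T = \frac{27136}{143}$ ($T = - \frac{53}{-143} \cdot 2 \cdot 8^{2} \left(-4 + 8\right) = \left(-53\right) \left(- \frac{1}{143}\right) 2 \cdot 64 \cdot 4 = \frac{53}{143} \cdot 512 = \frac{27136}{143} \approx 189.76$)
$\left(T + E\right) + 25586 = \left(\frac{27136}{143} - 14720\right) + 25586 = - \frac{2077824}{143} + 25586 = \frac{1580974}{143}$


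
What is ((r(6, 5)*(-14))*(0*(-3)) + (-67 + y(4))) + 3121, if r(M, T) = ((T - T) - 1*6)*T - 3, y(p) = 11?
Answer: 3065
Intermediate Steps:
r(M, T) = -3 - 6*T (r(M, T) = (0 - 6)*T - 3 = -6*T - 3 = -3 - 6*T)
((r(6, 5)*(-14))*(0*(-3)) + (-67 + y(4))) + 3121 = (((-3 - 6*5)*(-14))*(0*(-3)) + (-67 + 11)) + 3121 = (((-3 - 30)*(-14))*0 - 56) + 3121 = (-33*(-14)*0 - 56) + 3121 = (462*0 - 56) + 3121 = (0 - 56) + 3121 = -56 + 3121 = 3065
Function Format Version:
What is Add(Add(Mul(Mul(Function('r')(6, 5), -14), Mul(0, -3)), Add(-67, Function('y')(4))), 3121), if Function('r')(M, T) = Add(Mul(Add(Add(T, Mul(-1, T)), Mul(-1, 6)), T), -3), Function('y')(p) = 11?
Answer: 3065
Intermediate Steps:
Function('r')(M, T) = Add(-3, Mul(-6, T)) (Function('r')(M, T) = Add(Mul(Add(0, -6), T), -3) = Add(Mul(-6, T), -3) = Add(-3, Mul(-6, T)))
Add(Add(Mul(Mul(Function('r')(6, 5), -14), Mul(0, -3)), Add(-67, Function('y')(4))), 3121) = Add(Add(Mul(Mul(Add(-3, Mul(-6, 5)), -14), Mul(0, -3)), Add(-67, 11)), 3121) = Add(Add(Mul(Mul(Add(-3, -30), -14), 0), -56), 3121) = Add(Add(Mul(Mul(-33, -14), 0), -56), 3121) = Add(Add(Mul(462, 0), -56), 3121) = Add(Add(0, -56), 3121) = Add(-56, 3121) = 3065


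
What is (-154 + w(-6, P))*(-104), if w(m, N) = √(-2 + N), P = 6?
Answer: 15808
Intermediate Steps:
(-154 + w(-6, P))*(-104) = (-154 + √(-2 + 6))*(-104) = (-154 + √4)*(-104) = (-154 + 2)*(-104) = -152*(-104) = 15808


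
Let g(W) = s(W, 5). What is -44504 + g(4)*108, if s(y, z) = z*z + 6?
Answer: -41156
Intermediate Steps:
s(y, z) = 6 + z**2 (s(y, z) = z**2 + 6 = 6 + z**2)
g(W) = 31 (g(W) = 6 + 5**2 = 6 + 25 = 31)
-44504 + g(4)*108 = -44504 + 31*108 = -44504 + 3348 = -41156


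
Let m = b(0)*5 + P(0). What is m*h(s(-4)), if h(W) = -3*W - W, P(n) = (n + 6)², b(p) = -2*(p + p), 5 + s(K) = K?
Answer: 1296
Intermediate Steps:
s(K) = -5 + K
b(p) = -4*p
P(n) = (6 + n)²
h(W) = -4*W
m = 36 (m = -4*0*5 + (6 + 0)² = 0*5 + 6² = 0 + 36 = 36)
m*h(s(-4)) = 36*(-4*(-5 - 4)) = 36*(-4*(-9)) = 36*36 = 1296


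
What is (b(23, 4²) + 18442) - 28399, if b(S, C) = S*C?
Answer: -9589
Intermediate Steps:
b(S, C) = C*S
(b(23, 4²) + 18442) - 28399 = (4²*23 + 18442) - 28399 = (16*23 + 18442) - 28399 = (368 + 18442) - 28399 = 18810 - 28399 = -9589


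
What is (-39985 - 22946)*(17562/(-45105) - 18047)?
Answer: 17075854804569/15035 ≈ 1.1357e+9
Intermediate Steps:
(-39985 - 22946)*(17562/(-45105) - 18047) = -62931*(17562*(-1/45105) - 18047) = -62931*(-5854/15035 - 18047) = -62931*(-271342499/15035) = 17075854804569/15035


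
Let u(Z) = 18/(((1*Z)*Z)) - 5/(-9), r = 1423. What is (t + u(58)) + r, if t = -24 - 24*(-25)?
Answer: 30269353/15138 ≈ 1999.6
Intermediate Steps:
t = 576 (t = -24 + 600 = 576)
u(Z) = 5/9 + 18/Z**2 (u(Z) = 18/((Z*Z)) - 5*(-1/9) = 18/(Z**2) + 5/9 = 18/Z**2 + 5/9 = 5/9 + 18/Z**2)
(t + u(58)) + r = (576 + (5/9 + 18/58**2)) + 1423 = (576 + (5/9 + 18*(1/3364))) + 1423 = (576 + (5/9 + 9/1682)) + 1423 = (576 + 8491/15138) + 1423 = 8727979/15138 + 1423 = 30269353/15138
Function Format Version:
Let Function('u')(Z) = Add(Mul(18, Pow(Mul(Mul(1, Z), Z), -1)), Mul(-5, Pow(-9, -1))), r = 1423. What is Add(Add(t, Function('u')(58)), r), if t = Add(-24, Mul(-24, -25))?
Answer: Rational(30269353, 15138) ≈ 1999.6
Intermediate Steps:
t = 576 (t = Add(-24, 600) = 576)
Function('u')(Z) = Add(Rational(5, 9), Mul(18, Pow(Z, -2))) (Function('u')(Z) = Add(Mul(18, Pow(Mul(Z, Z), -1)), Mul(-5, Rational(-1, 9))) = Add(Mul(18, Pow(Pow(Z, 2), -1)), Rational(5, 9)) = Add(Mul(18, Pow(Z, -2)), Rational(5, 9)) = Add(Rational(5, 9), Mul(18, Pow(Z, -2))))
Add(Add(t, Function('u')(58)), r) = Add(Add(576, Add(Rational(5, 9), Mul(18, Pow(58, -2)))), 1423) = Add(Add(576, Add(Rational(5, 9), Mul(18, Rational(1, 3364)))), 1423) = Add(Add(576, Add(Rational(5, 9), Rational(9, 1682))), 1423) = Add(Add(576, Rational(8491, 15138)), 1423) = Add(Rational(8727979, 15138), 1423) = Rational(30269353, 15138)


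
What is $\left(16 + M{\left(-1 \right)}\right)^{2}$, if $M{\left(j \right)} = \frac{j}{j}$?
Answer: $289$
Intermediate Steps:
$M{\left(j \right)} = 1$
$\left(16 + M{\left(-1 \right)}\right)^{2} = \left(16 + 1\right)^{2} = 17^{2} = 289$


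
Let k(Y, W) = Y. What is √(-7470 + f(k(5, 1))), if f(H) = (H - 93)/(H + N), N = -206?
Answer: I*√301777782/201 ≈ 86.427*I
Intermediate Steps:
f(H) = (-93 + H)/(-206 + H) (f(H) = (H - 93)/(H - 206) = (-93 + H)/(-206 + H))
√(-7470 + f(k(5, 1))) = √(-7470 + (-93 + 5)/(-206 + 5)) = √(-7470 - 88/(-201)) = √(-7470 - 1/201*(-88)) = √(-7470 + 88/201) = √(-1501382/201) = I*√301777782/201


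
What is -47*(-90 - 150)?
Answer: 11280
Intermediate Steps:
-47*(-90 - 150) = -47*(-240) = 11280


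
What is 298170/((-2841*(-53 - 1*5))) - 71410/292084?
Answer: 6276990775/4010751446 ≈ 1.5650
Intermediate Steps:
298170/((-2841*(-53 - 1*5))) - 71410/292084 = 298170/((-2841*(-53 - 5))) - 71410*1/292084 = 298170/((-2841*(-58))) - 35705/146042 = 298170/164778 - 35705/146042 = 298170*(1/164778) - 35705/146042 = 49695/27463 - 35705/146042 = 6276990775/4010751446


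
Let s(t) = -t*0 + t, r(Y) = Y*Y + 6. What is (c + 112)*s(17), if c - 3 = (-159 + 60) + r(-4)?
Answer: 646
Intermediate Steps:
r(Y) = 6 + Y**2 (r(Y) = Y**2 + 6 = 6 + Y**2)
s(t) = t (s(t) = -1*0 + t = 0 + t = t)
c = -74 (c = 3 + ((-159 + 60) + (6 + (-4)**2)) = 3 + (-99 + (6 + 16)) = 3 + (-99 + 22) = 3 - 77 = -74)
(c + 112)*s(17) = (-74 + 112)*17 = 38*17 = 646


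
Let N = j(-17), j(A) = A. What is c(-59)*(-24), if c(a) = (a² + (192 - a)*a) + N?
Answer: 272280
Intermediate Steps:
N = -17
c(a) = -17 + a² + a*(192 - a) (c(a) = (a² + (192 - a)*a) - 17 = (a² + a*(192 - a)) - 17 = -17 + a² + a*(192 - a))
c(-59)*(-24) = (-17 + 192*(-59))*(-24) = (-17 - 11328)*(-24) = -11345*(-24) = 272280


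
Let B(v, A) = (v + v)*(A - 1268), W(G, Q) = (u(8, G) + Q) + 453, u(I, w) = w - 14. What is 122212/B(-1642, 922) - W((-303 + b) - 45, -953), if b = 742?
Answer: 34118473/284066 ≈ 120.11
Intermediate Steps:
u(I, w) = -14 + w
W(G, Q) = 439 + G + Q (W(G, Q) = ((-14 + G) + Q) + 453 = (-14 + G + Q) + 453 = 439 + G + Q)
B(v, A) = 2*v*(-1268 + A) (B(v, A) = (2*v)*(-1268 + A) = 2*v*(-1268 + A))
122212/B(-1642, 922) - W((-303 + b) - 45, -953) = 122212/((2*(-1642)*(-1268 + 922))) - (439 + ((-303 + 742) - 45) - 953) = 122212/((2*(-1642)*(-346))) - (439 + (439 - 45) - 953) = 122212/1136264 - (439 + 394 - 953) = 122212*(1/1136264) - 1*(-120) = 30553/284066 + 120 = 34118473/284066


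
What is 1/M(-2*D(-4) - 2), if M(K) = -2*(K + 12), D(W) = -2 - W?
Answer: -1/12 ≈ -0.083333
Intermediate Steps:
M(K) = -24 - 2*K (M(K) = -2*(12 + K) = -24 - 2*K)
1/M(-2*D(-4) - 2) = 1/(-24 - 2*(-2*(-2 - 1*(-4)) - 2)) = 1/(-24 - 2*(-2*(-2 + 4) - 2)) = 1/(-24 - 2*(-2*2 - 2)) = 1/(-24 - 2*(-4 - 2)) = 1/(-24 - 2*(-6)) = 1/(-24 + 12) = 1/(-12) = -1/12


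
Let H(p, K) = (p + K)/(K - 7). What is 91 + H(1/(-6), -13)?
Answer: 10999/120 ≈ 91.658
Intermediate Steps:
H(p, K) = (K + p)/(-7 + K)
91 + H(1/(-6), -13) = 91 + (-13 + 1/(-6))/(-7 - 13) = 91 + (-13 - ⅙)/(-20) = 91 - 1/20*(-79/6) = 91 + 79/120 = 10999/120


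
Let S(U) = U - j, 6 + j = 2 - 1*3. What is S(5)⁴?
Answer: 20736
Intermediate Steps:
j = -7 (j = -6 + (2 - 1*3) = -6 + (2 - 3) = -6 - 1 = -7)
S(U) = 7 + U (S(U) = U - 1*(-7) = U + 7 = 7 + U)
S(5)⁴ = (7 + 5)⁴ = 12⁴ = 20736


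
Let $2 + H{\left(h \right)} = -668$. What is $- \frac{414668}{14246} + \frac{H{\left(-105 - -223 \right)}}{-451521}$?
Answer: $- \frac{93610882604}{3216184083} \approx -29.106$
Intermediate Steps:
$H{\left(h \right)} = -670$ ($H{\left(h \right)} = -2 - 668 = -670$)
$- \frac{414668}{14246} + \frac{H{\left(-105 - -223 \right)}}{-451521} = - \frac{414668}{14246} - \frac{670}{-451521} = \left(-414668\right) \frac{1}{14246} - - \frac{670}{451521} = - \frac{207334}{7123} + \frac{670}{451521} = - \frac{93610882604}{3216184083}$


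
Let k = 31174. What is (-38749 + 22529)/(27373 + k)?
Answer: -16220/58547 ≈ -0.27704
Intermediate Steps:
(-38749 + 22529)/(27373 + k) = (-38749 + 22529)/(27373 + 31174) = -16220/58547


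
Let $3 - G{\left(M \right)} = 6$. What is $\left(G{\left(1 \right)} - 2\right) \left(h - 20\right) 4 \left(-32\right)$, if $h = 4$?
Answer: $-10240$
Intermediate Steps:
$G{\left(M \right)} = -3$ ($G{\left(M \right)} = 3 - 6 = -3$)
$\left(G{\left(1 \right)} - 2\right) \left(h - 20\right) 4 \left(-32\right) = \left(-3 - 2\right) \left(4 - 20\right) 4 \left(-32\right) = \left(-5\right) \left(-16\right) 4 \left(-32\right) = 80 \cdot 4 \left(-32\right) = 320 \left(-32\right) = -10240$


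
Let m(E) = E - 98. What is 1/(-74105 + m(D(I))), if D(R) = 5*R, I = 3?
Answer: -1/74188 ≈ -1.3479e-5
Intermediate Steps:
m(E) = -98 + E
1/(-74105 + m(D(I))) = 1/(-74105 + (-98 + 5*3)) = 1/(-74105 + (-98 + 15)) = 1/(-74105 - 83) = 1/(-74188) = -1/74188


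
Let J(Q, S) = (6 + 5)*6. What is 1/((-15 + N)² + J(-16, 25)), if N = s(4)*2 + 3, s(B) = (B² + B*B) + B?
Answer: 1/3666 ≈ 0.00027278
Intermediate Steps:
s(B) = B + 2*B² (s(B) = (B² + B²) + B = 2*B² + B = B + 2*B²)
J(Q, S) = 66 (J(Q, S) = 11*6 = 66)
N = 75 (N = (4*(1 + 2*4))*2 + 3 = (4*(1 + 8))*2 + 3 = (4*9)*2 + 3 = 36*2 + 3 = 72 + 3 = 75)
1/((-15 + N)² + J(-16, 25)) = 1/((-15 + 75)² + 66) = 1/(60² + 66) = 1/(3600 + 66) = 1/3666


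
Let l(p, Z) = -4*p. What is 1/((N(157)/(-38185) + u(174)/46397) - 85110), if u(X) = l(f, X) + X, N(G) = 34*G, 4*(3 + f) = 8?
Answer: -1771669445/150787027334206 ≈ -1.1749e-5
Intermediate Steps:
f = -1 (f = -3 + (1/4)*8 = -3 + 2 = -1)
u(X) = 4 + X (u(X) = -4*(-1) + X = 4 + X)
1/((N(157)/(-38185) + u(174)/46397) - 85110) = 1/(((34*157)/(-38185) + (4 + 174)/46397) - 85110) = 1/((5338*(-1/38185) + 178*(1/46397)) - 85110) = 1/((-5338/38185 + 178/46397) - 85110) = 1/(-240870256/1771669445 - 85110) = 1/(-150787027334206/1771669445) = -1771669445/150787027334206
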